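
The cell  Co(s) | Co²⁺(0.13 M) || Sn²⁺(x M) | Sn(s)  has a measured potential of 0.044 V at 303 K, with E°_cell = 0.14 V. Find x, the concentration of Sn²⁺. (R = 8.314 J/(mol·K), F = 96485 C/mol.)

8.3 × 10^-5 M

From the Nernst equation, ln Q = nF(E° − E)/RT = 2×96485×(0.14 − 0.044)/(8.314×303) = 7.354, so Q = 1560.
With Q = [Co²⁺]/[Sn²⁺] and the known concentrations, [Sn²⁺] in the denominator gives [Sn²⁺] = 8.3 × 10^-5 M.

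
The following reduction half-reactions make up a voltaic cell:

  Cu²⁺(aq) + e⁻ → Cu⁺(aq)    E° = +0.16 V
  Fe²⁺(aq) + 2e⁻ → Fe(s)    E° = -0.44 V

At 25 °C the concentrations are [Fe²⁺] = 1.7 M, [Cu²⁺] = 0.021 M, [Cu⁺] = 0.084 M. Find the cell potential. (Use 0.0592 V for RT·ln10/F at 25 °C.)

The Cu²⁺/Cu⁺ couple has the higher reduction potential and acts as the cathode, so E°_cell = +0.16 − (-0.44) = 0.60 V.
Balancing electrons gives n = 2; the reaction quotient is Q = [Fe²⁺]·[Cu⁺]^2/[Cu²⁺]^2 = 27.2.
At 25 °C, E = E° − (0.0592/n) log Q = 0.60 − (0.0592/2)(1.435) = 0.600 − 0.042 = 0.558 V.

0.558 V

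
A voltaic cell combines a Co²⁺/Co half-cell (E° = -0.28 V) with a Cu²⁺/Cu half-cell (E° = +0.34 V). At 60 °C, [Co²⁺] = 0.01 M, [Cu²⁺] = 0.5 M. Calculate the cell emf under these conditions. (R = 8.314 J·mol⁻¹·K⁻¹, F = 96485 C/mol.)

0.676 V

The Cu²⁺/Cu couple has the higher reduction potential and acts as the cathode, so E°_cell = +0.34 − (-0.28) = 0.62 V.
Balancing electrons gives n = 2; the reaction quotient is Q = [Co²⁺]/[Cu²⁺] = 0.0200.
E = E° − (RT/nF) ln Q = 0.62 − (8.314×333)/(2×96485) × (-3.912) = 0.620 + 0.056 = 0.676 V.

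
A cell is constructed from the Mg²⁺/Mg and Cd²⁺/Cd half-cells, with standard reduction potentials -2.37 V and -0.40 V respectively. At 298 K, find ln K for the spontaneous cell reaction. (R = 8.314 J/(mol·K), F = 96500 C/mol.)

ln K = 153.5

E°_cell = -0.40 − (-2.37) = 1.97 V, with n = 2 electrons transferred.
At equilibrium E = 0, so the Nernst equation gives ln K = nFE°/RT = (2)(96500)(1.97)/((8.314)(298)) = 153.46.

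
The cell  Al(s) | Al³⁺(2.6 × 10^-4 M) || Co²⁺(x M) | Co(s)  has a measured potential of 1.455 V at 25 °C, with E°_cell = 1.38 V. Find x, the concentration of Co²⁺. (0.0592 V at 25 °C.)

1.4 M

From the Nernst equation, log Q = n(E° − E)/0.0592 = 6(1.38 − 1.455)/0.0592 = -7.601, so Q = 2.5 × 10^-8.
With Q = [Al³⁺]^2/[Co²⁺]^3 and the known concentrations, [Co²⁺]^3 in the denominator gives [Co²⁺] = 1.4 M.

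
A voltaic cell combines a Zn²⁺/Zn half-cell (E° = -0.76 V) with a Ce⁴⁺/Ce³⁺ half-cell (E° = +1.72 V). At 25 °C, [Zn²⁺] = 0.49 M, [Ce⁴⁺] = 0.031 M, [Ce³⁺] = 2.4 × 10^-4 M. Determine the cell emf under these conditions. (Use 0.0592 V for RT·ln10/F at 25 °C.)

The Ce⁴⁺/Ce³⁺ couple has the higher reduction potential and acts as the cathode, so E°_cell = +1.72 − (-0.76) = 2.48 V.
Balancing electrons gives n = 2; the reaction quotient is Q = [Zn²⁺]·[Ce³⁺]^2/[Ce⁴⁺]^2 = 2.94 × 10^-5.
At 25 °C, E = E° − (0.0592/n) log Q = 2.48 − (0.0592/2)(-4.532) = 2.480 + 0.134 = 2.614 V.

2.61 V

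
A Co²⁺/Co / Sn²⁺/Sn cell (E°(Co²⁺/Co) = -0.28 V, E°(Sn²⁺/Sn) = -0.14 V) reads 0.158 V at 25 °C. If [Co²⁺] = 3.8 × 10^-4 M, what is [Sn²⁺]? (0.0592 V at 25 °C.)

From the Nernst equation, log Q = n(E° − E)/0.0592 = 2(0.14 − 0.158)/0.0592 = -0.608, so Q = 0.247.
With Q = [Co²⁺]/[Sn²⁺] and the known concentrations, [Sn²⁺] in the denominator gives [Sn²⁺] = 0.0015 M.

0.0015 M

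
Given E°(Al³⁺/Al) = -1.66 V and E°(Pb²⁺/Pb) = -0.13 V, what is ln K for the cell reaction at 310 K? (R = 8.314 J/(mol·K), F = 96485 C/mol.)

ln K = 343.7

E°_cell = -0.13 − (-1.66) = 1.53 V, with n = 6 electrons transferred.
At equilibrium E = 0, so the Nernst equation gives ln K = nFE°/RT = (6)(96485)(1.53)/((8.314)(310)) = 343.66.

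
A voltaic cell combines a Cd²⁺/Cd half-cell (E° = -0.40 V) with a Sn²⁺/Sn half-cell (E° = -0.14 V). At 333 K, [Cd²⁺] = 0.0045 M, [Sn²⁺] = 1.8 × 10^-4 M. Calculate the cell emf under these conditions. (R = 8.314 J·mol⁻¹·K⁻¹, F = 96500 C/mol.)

0.214 V

The Sn²⁺/Sn couple has the higher reduction potential and acts as the cathode, so E°_cell = -0.14 − (-0.40) = 0.26 V.
Balancing electrons gives n = 2; the reaction quotient is Q = [Cd²⁺]/[Sn²⁺] = 25.0.
E = E° − (RT/nF) ln Q = 0.26 − (8.314×333)/(2×96500) × (3.219) = 0.260 − 0.046 = 0.214 V.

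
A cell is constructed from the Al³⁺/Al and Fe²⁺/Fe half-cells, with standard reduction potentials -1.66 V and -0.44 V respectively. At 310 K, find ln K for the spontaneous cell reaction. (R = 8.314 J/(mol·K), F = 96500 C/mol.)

E°_cell = -0.44 − (-1.66) = 1.22 V, with n = 6 electrons transferred.
At equilibrium E = 0, so the Nernst equation gives ln K = nFE°/RT = (6)(96500)(1.22)/((8.314)(310)) = 274.07.

ln K = 274.1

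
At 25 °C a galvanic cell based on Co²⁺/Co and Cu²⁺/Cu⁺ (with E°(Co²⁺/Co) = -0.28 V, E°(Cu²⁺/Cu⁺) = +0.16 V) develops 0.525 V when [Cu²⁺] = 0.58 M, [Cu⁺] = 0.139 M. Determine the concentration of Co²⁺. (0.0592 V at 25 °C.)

From the Nernst equation, log Q = n(E° − E)/0.0592 = 2(0.44 − 0.525)/0.0592 = -2.872, so Q = 0.00134.
With Q = [Co²⁺]·[Cu⁺]^2/[Cu²⁺]^2 and the known concentrations, [Co²⁺] in the numerator gives [Co²⁺] = 0.023 M.

0.023 M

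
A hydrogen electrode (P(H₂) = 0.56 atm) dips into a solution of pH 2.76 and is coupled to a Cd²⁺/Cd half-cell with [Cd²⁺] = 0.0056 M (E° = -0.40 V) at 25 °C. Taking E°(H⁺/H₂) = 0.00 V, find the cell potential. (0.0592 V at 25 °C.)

0.31 V

The hydrogen couple is the cathode, so E°_cell = 0.40 V; n = 2.
[H⁺] = 10^(−2.76) = 0.0017 M, and Q = [Cd²⁺]·P(H₂) / [H⁺]^2 = 1040.
E = E° − (0.0592/2) log Q = 0.40 − (0.0592/2)(3.016) = 0.311 V.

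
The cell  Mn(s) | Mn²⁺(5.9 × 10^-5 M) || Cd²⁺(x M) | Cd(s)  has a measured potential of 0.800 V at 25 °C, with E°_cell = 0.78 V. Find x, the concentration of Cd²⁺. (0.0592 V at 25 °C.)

2.8 × 10^-4 M

From the Nernst equation, log Q = n(E° − E)/0.0592 = 2(0.78 − 0.800)/0.0592 = -0.676, so Q = 0.211.
With Q = [Mn²⁺]/[Cd²⁺] and the known concentrations, [Cd²⁺] in the denominator gives [Cd²⁺] = 2.8 × 10^-4 M.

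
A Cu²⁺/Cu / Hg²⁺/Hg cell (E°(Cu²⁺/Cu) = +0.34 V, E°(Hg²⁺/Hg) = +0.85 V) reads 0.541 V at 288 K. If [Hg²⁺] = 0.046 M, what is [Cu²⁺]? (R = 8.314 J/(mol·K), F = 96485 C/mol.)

From the Nernst equation, ln Q = nF(E° − E)/RT = 2×96485×(0.51 − 0.541)/(8.314×288) = -2.498, so Q = 0.0822.
With Q = [Cu²⁺]/[Hg²⁺] and the known concentrations, [Cu²⁺] in the numerator gives [Cu²⁺] = 0.0038 M.

0.0038 M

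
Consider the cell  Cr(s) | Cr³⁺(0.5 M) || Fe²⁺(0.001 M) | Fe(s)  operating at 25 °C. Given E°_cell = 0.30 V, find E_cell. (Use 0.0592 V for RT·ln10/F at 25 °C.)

Balancing electrons gives n = 6; the reaction quotient is Q = [Cr³⁺]^2/[Fe²⁺]^3 = 2.5 × 10^8.
At 25 °C, E = E° − (0.0592/n) log Q = 0.30 − (0.0592/6)(8.398) = 0.300 − 0.083 = 0.217 V.

0.217 V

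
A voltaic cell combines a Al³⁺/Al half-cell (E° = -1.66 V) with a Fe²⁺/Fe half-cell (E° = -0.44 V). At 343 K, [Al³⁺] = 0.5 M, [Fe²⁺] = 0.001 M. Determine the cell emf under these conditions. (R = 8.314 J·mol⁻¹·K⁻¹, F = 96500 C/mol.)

The Fe²⁺/Fe couple has the higher reduction potential and acts as the cathode, so E°_cell = -0.44 − (-1.66) = 1.22 V.
Balancing electrons gives n = 6; the reaction quotient is Q = [Al³⁺]^2/[Fe²⁺]^3 = 2.5 × 10^8.
E = E° − (RT/nF) ln Q = 1.22 − (8.314×343)/(6×96500) × (19.337) = 1.220 − 0.095 = 1.125 V.

1.12 V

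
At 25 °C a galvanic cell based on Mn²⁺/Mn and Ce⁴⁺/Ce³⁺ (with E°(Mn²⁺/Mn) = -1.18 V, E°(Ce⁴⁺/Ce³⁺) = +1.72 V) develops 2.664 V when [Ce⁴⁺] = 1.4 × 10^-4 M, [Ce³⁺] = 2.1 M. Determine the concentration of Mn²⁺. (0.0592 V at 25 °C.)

From the Nernst equation, log Q = n(E° − E)/0.0592 = 2(2.90 − 2.664)/0.0592 = 7.973, so Q = 9.4 × 10^7.
With Q = [Mn²⁺]·[Ce³⁺]^2/[Ce⁴⁺]^2 and the known concentrations, [Mn²⁺] in the numerator gives [Mn²⁺] = 0.42 M.

0.42 M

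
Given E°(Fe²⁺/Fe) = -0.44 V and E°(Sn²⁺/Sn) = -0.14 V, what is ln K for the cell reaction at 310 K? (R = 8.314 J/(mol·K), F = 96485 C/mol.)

E°_cell = -0.14 − (-0.44) = 0.30 V, with n = 2 electrons transferred.
At equilibrium E = 0, so the Nernst equation gives ln K = nFE°/RT = (2)(96485)(0.30)/((8.314)(310)) = 22.46.

ln K = 22.5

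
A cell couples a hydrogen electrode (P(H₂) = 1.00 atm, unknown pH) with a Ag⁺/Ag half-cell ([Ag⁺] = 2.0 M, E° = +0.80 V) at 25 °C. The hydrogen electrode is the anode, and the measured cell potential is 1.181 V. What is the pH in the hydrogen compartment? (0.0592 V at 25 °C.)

E°_cell = 0.80 V and n = 2.
log Q = n(E° − E)/0.0592 = 2×(0.80 − 1.181)/0.0592 = -12.872.
With Q = [H⁺]^2 / ([Ag⁺]^2·P(H₂)), solving for [H⁺] gives log[H⁺] = -6.135, so pH = 6.13.

pH = 6.13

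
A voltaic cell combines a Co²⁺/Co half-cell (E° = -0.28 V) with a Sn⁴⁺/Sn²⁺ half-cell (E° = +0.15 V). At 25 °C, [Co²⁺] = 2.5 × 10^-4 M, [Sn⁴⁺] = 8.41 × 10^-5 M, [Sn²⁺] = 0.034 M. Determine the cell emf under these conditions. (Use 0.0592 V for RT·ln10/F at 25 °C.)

The Sn⁴⁺/Sn²⁺ couple has the higher reduction potential and acts as the cathode, so E°_cell = +0.15 − (-0.28) = 0.43 V.
Balancing electrons gives n = 2; the reaction quotient is Q = [Co²⁺]·[Sn²⁺]/[Sn⁴⁺] = 0.101.
At 25 °C, E = E° − (0.0592/n) log Q = 0.43 − (0.0592/2)(-0.995) = 0.430 + 0.029 = 0.459 V.

0.459 V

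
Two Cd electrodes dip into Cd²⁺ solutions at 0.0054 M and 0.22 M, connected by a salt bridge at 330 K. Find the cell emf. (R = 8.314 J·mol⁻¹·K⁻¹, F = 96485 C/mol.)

0.053 V

Both half-cells are Cd²⁺/Cd, so E°_cell = 0. The concentrated side is the cathode; the cell reaction moves Cd²⁺ from high to low concentration with n = 2.
Q = [Cd²⁺]_dilute/[Cd²⁺]_conc = 0.0054/0.22 = 0.0245.
E = 0 − (RT/nF) ln Q = −((8.314×330)/(2×96485))(-3.707) = 0.0527 V.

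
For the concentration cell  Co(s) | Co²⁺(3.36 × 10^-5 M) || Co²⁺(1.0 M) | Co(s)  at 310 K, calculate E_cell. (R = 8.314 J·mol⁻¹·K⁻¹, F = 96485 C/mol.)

0.14 V

Both half-cells are Co²⁺/Co, so E°_cell = 0. The concentrated side is the cathode; the cell reaction moves Co²⁺ from high to low concentration with n = 2.
Q = [Co²⁺]_dilute/[Co²⁺]_conc = 3.36 × 10^-5/1.0 = 3.36 × 10^-5.
E = 0 − (RT/nF) ln Q = −((8.314×310)/(2×96485))(-10.301) = 0.1376 V.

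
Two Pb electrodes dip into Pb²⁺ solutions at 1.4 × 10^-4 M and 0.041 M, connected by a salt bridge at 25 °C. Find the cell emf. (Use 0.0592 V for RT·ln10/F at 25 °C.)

Both half-cells are Pb²⁺/Pb, so E°_cell = 0. The concentrated side is the cathode; the cell reaction moves Pb²⁺ from high to low concentration with n = 2.
Q = [Pb²⁺]_dilute/[Pb²⁺]_conc = 1.4 × 10^-4/0.041 = 0.00341.
E = 0 − (0.0592/2) log Q = −(0.0592/2)(-2.467) = 0.0730 V.

0.073 V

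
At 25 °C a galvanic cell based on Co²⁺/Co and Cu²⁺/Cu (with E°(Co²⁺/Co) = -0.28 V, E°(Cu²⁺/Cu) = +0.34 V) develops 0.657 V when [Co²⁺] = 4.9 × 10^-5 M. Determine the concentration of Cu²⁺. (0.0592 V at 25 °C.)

8.7 × 10^-4 M

From the Nernst equation, log Q = n(E° − E)/0.0592 = 2(0.62 − 0.657)/0.0592 = -1.250, so Q = 0.0562.
With Q = [Co²⁺]/[Cu²⁺] and the known concentrations, [Cu²⁺] in the denominator gives [Cu²⁺] = 8.7 × 10^-4 M.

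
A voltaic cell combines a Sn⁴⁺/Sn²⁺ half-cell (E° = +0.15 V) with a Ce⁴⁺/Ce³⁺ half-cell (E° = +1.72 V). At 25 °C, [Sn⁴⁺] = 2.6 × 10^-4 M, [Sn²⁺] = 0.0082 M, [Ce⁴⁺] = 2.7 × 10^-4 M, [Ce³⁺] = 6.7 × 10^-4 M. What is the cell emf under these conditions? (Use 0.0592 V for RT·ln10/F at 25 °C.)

The Ce⁴⁺/Ce³⁺ couple has the higher reduction potential and acts as the cathode, so E°_cell = +1.72 − (+0.15) = 1.57 V.
Balancing electrons gives n = 2; the reaction quotient is Q = [Sn⁴⁺]·[Ce³⁺]^2/([Sn²⁺]·[Ce⁴⁺]^2) = 0.195.
At 25 °C, E = E° − (0.0592/n) log Q = 1.57 − (0.0592/2)(-0.709) = 1.570 + 0.021 = 1.591 V.

1.59 V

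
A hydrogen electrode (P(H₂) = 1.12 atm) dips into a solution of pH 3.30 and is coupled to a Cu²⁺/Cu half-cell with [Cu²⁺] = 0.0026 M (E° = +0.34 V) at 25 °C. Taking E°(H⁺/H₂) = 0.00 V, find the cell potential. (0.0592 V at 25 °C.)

0.46 V

The Cu²⁺/Cu couple is the cathode, so E°_cell = 0.34 V; n = 2.
[H⁺] = 10^(−3.30) = 5 × 10^-4 M, and Q = [H⁺]^2 / ([Cu²⁺]·P(H₂)) = 8.63 × 10^-5.
E = E° − (0.0592/2) log Q = 0.34 − (0.0592/2)(-4.064) = 0.460 V.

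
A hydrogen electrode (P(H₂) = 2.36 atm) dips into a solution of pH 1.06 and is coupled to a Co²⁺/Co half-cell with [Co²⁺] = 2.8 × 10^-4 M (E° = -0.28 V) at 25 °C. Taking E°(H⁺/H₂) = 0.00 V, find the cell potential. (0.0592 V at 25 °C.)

The hydrogen couple is the cathode, so E°_cell = 0.28 V; n = 2.
[H⁺] = 10^(−1.06) = 0.087 M, and Q = [Co²⁺]·P(H₂) / [H⁺]^2 = 0.0871.
E = E° − (0.0592/2) log Q = 0.28 − (0.0592/2)(-1.060) = 0.311 V.

0.31 V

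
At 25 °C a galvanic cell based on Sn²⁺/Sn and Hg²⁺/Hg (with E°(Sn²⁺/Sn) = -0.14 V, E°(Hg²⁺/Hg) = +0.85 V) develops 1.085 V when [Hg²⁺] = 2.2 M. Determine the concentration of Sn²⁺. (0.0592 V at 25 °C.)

From the Nernst equation, log Q = n(E° − E)/0.0592 = 2(0.99 − 1.085)/0.0592 = -3.209, so Q = 6.17 × 10^-4.
With Q = [Sn²⁺]/[Hg²⁺] and the known concentrations, [Sn²⁺] in the numerator gives [Sn²⁺] = 0.0014 M.

0.0014 M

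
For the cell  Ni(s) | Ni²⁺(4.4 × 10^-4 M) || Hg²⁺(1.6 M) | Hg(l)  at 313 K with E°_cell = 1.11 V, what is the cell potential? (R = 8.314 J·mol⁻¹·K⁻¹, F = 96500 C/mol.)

1.22 V

Balancing electrons gives n = 2; the reaction quotient is Q = [Ni²⁺]/[Hg²⁺] = 2.75 × 10^-4.
E = E° − (RT/nF) ln Q = 1.11 − (8.314×313)/(2×96500) × (-8.199) = 1.110 + 0.111 = 1.221 V.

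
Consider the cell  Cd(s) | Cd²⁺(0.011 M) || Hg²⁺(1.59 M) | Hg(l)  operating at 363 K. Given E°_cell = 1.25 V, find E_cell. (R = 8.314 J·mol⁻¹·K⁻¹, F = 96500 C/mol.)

1.33 V

Balancing electrons gives n = 2; the reaction quotient is Q = [Cd²⁺]/[Hg²⁺] = 0.00692.
E = E° − (RT/nF) ln Q = 1.25 − (8.314×363)/(2×96500) × (-4.974) = 1.250 + 0.078 = 1.328 V.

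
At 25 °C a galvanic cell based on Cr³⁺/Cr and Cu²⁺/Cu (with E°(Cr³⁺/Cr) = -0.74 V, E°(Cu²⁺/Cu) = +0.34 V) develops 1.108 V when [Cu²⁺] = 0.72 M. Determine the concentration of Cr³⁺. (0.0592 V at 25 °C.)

From the Nernst equation, log Q = n(E° − E)/0.0592 = 6(1.08 − 1.108)/0.0592 = -2.838, so Q = 0.00145.
With Q = [Cr³⁺]^2/[Cu²⁺]^3 and the known concentrations, [Cr³⁺]^2 in the numerator gives [Cr³⁺] = 0.023 M.

0.023 M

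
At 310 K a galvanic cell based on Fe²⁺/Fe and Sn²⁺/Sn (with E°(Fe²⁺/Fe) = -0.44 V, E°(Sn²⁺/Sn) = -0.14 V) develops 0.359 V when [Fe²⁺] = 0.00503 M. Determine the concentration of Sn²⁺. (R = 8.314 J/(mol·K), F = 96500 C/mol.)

0.42 M

From the Nernst equation, ln Q = nF(E° − E)/RT = 2×96500×(0.30 − 0.359)/(8.314×310) = -4.418, so Q = 0.0121.
With Q = [Fe²⁺]/[Sn²⁺] and the known concentrations, [Sn²⁺] in the denominator gives [Sn²⁺] = 0.42 M.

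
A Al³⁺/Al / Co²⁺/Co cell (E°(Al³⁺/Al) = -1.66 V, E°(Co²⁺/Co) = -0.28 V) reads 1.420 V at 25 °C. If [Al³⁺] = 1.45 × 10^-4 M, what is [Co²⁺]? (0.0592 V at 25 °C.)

From the Nernst equation, log Q = n(E° − E)/0.0592 = 6(1.38 − 1.420)/0.0592 = -4.054, so Q = 8.83 × 10^-5.
With Q = [Al³⁺]^2/[Co²⁺]^3 and the known concentrations, [Co²⁺]^3 in the denominator gives [Co²⁺] = 0.062 M.

0.062 M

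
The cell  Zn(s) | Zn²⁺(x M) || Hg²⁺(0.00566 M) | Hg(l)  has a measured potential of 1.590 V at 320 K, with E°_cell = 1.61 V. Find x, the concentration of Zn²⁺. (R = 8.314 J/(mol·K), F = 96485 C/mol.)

From the Nernst equation, ln Q = nF(E° − E)/RT = 2×96485×(1.61 − 1.590)/(8.314×320) = 1.451, so Q = 4.27.
With Q = [Zn²⁺]/[Hg²⁺] and the known concentrations, [Zn²⁺] in the numerator gives [Zn²⁺] = 0.024 M.

0.024 M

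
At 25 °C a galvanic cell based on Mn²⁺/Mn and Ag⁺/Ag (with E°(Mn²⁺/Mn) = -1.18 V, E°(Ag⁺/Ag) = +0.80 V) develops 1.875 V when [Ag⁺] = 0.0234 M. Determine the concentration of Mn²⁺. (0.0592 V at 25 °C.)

From the Nernst equation, log Q = n(E° − E)/0.0592 = 2(1.98 − 1.875)/0.0592 = 3.547, so Q = 3530.
With Q = [Mn²⁺]/[Ag⁺]^2 and the known concentrations, [Mn²⁺] in the numerator gives [Mn²⁺] = 1.9 M.

1.9 M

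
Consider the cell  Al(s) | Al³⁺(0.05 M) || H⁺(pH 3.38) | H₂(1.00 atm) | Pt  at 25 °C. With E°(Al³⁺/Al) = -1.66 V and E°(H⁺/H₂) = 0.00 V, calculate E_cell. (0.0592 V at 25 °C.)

The hydrogen couple is the cathode, so E°_cell = 1.66 V; n = 6.
[H⁺] = 10^(−3.38) = 4.2 × 10^-4 M, and Q = [Al³⁺]^2·P(H₂)^3 / [H⁺]^6 = 4.76 × 10^17.
E = E° − (0.0592/6) log Q = 1.66 − (0.0592/6)(17.678) = 1.486 V.

1.49 V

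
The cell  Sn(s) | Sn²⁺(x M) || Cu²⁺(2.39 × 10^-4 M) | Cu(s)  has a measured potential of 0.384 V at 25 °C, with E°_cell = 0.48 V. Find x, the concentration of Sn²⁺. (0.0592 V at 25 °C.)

0.42 M

From the Nernst equation, log Q = n(E° − E)/0.0592 = 2(0.48 − 0.384)/0.0592 = 3.243, so Q = 1750.
With Q = [Sn²⁺]/[Cu²⁺] and the known concentrations, [Sn²⁺] in the numerator gives [Sn²⁺] = 0.42 M.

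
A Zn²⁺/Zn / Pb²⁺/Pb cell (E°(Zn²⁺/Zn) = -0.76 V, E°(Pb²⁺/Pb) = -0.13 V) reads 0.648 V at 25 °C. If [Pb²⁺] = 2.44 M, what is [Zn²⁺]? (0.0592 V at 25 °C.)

From the Nernst equation, log Q = n(E° − E)/0.0592 = 2(0.63 − 0.648)/0.0592 = -0.608, so Q = 0.247.
With Q = [Zn²⁺]/[Pb²⁺] and the known concentrations, [Zn²⁺] in the numerator gives [Zn²⁺] = 0.6 M.

0.6 M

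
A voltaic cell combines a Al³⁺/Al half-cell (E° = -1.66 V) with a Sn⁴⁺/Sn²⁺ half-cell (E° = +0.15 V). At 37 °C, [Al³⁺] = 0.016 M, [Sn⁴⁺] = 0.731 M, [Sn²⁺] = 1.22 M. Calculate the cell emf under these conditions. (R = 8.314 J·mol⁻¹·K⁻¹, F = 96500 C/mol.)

1.84 V

The Sn⁴⁺/Sn²⁺ couple has the higher reduction potential and acts as the cathode, so E°_cell = +0.15 − (-1.66) = 1.81 V.
Balancing electrons gives n = 6; the reaction quotient is Q = [Al³⁺]^2·[Sn²⁺]^3/[Sn⁴⁺]^3 = 0.00119.
E = E° − (RT/nF) ln Q = 1.81 − (8.314×310)/(6×96500) × (-6.734) = 1.810 + 0.030 = 1.840 V.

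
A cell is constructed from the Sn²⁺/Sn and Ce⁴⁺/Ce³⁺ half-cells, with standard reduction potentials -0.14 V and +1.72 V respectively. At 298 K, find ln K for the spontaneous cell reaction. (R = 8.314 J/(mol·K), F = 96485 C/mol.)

E°_cell = +1.72 − (-0.14) = 1.86 V, with n = 2 electrons transferred.
At equilibrium E = 0, so the Nernst equation gives ln K = nFE°/RT = (2)(96485)(1.86)/((8.314)(298)) = 144.87.

ln K = 144.9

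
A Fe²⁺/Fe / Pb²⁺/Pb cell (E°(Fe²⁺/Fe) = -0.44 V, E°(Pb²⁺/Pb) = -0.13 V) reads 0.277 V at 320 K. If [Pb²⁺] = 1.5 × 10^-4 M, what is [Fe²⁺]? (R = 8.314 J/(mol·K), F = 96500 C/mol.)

From the Nernst equation, ln Q = nF(E° − E)/RT = 2×96500×(0.31 − 0.277)/(8.314×320) = 2.394, so Q = 11.0.
With Q = [Fe²⁺]/[Pb²⁺] and the known concentrations, [Fe²⁺] in the numerator gives [Fe²⁺] = 0.0016 M.

0.0016 M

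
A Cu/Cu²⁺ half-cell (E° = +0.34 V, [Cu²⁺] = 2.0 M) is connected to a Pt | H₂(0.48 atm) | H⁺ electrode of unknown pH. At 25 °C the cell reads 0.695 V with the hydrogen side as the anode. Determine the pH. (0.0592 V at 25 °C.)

E°_cell = 0.34 V and n = 2.
log Q = n(E° − E)/0.0592 = 2×(0.34 − 0.695)/0.0592 = -11.993.
With Q = [H⁺]^2 / ([Cu²⁺]·P(H₂)), solving for [H⁺] gives log[H⁺] = -6.005, so pH = 6.01.

pH = 6.01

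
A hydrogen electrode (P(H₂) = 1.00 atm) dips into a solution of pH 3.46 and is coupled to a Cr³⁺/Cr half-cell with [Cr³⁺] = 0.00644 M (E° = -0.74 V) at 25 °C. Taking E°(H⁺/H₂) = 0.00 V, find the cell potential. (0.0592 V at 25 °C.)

The hydrogen couple is the cathode, so E°_cell = 0.74 V; n = 6.
[H⁺] = 10^(−3.46) = 3.5 × 10^-4 M, and Q = [Cr³⁺]^2·P(H₂)^3 / [H⁺]^6 = 2.39 × 10^16.
E = E° − (0.0592/6) log Q = 0.74 − (0.0592/6)(16.378) = 0.578 V.

0.58 V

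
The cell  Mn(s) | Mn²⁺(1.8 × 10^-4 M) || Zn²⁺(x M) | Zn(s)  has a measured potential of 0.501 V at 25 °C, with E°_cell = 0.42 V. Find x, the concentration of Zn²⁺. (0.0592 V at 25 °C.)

0.098 M

From the Nernst equation, log Q = n(E° − E)/0.0592 = 2(0.42 − 0.501)/0.0592 = -2.736, so Q = 0.00183.
With Q = [Mn²⁺]/[Zn²⁺] and the known concentrations, [Zn²⁺] in the denominator gives [Zn²⁺] = 0.098 M.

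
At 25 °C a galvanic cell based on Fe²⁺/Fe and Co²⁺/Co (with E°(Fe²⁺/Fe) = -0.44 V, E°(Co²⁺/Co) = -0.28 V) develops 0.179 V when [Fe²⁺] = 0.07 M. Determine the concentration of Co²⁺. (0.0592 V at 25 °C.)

From the Nernst equation, log Q = n(E° − E)/0.0592 = 2(0.16 − 0.179)/0.0592 = -0.642, so Q = 0.228.
With Q = [Fe²⁺]/[Co²⁺] and the known concentrations, [Co²⁺] in the denominator gives [Co²⁺] = 0.31 M.

0.31 M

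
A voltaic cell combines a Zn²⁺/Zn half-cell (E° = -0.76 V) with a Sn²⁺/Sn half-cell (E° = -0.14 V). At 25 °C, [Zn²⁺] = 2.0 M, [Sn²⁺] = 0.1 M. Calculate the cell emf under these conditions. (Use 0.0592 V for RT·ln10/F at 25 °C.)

0.581 V

The Sn²⁺/Sn couple has the higher reduction potential and acts as the cathode, so E°_cell = -0.14 − (-0.76) = 0.62 V.
Balancing electrons gives n = 2; the reaction quotient is Q = [Zn²⁺]/[Sn²⁺] = 20.0.
At 25 °C, E = E° − (0.0592/n) log Q = 0.62 − (0.0592/2)(1.301) = 0.620 − 0.039 = 0.581 V.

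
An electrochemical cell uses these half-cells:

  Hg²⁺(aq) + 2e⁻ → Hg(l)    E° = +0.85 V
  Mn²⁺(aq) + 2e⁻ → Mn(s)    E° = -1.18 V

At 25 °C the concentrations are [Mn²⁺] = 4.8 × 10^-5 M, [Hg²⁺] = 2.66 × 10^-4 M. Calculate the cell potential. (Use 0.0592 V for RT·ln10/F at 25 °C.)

The Hg²⁺/Hg couple has the higher reduction potential and acts as the cathode, so E°_cell = +0.85 − (-1.18) = 2.03 V.
Balancing electrons gives n = 2; the reaction quotient is Q = [Mn²⁺]/[Hg²⁺] = 0.180.
At 25 °C, E = E° − (0.0592/n) log Q = 2.03 − (0.0592/2)(-0.744) = 2.030 + 0.022 = 2.052 V.

2.05 V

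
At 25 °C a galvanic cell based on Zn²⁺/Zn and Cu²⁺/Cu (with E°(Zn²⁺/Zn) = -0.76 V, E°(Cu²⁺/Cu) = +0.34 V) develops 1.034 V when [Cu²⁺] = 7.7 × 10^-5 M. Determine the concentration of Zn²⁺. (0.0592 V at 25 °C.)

0.013 M

From the Nernst equation, log Q = n(E° − E)/0.0592 = 2(1.10 − 1.034)/0.0592 = 2.230, so Q = 170.
With Q = [Zn²⁺]/[Cu²⁺] and the known concentrations, [Zn²⁺] in the numerator gives [Zn²⁺] = 0.013 M.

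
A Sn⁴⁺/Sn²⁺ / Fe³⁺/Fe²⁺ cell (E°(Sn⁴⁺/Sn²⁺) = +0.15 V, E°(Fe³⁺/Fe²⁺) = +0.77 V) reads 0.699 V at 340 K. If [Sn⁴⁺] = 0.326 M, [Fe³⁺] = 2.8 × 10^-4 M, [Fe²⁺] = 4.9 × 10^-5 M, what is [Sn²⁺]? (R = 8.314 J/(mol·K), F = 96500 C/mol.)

2.2 M

From the Nernst equation, ln Q = nF(E° − E)/RT = 2×96500×(0.62 − 0.699)/(8.314×340) = -5.394, so Q = 0.00454.
With Q = [Sn⁴⁺]·[Fe²⁺]^2/([Sn²⁺]·[Fe³⁺]^2) and the known concentrations, [Sn²⁺] in the denominator gives [Sn²⁺] = 2.2 M.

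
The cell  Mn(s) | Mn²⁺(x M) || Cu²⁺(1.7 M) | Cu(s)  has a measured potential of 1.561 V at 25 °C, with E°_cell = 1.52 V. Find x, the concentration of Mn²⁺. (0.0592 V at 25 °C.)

0.07 M

From the Nernst equation, log Q = n(E° − E)/0.0592 = 2(1.52 − 1.561)/0.0592 = -1.385, so Q = 0.0412.
With Q = [Mn²⁺]/[Cu²⁺] and the known concentrations, [Mn²⁺] in the numerator gives [Mn²⁺] = 0.07 M.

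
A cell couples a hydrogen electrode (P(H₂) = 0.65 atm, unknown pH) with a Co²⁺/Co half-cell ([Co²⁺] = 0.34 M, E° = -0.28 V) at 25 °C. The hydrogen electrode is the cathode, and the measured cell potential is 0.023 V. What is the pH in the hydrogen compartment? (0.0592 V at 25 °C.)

E°_cell = 0.28 V and n = 2.
log Q = n(E° − E)/0.0592 = 2×(0.28 − 0.023)/0.0592 = 8.682.
With Q = [Co²⁺]·P(H₂) / [H⁺]^2, solving for [H⁺] gives log[H⁺] = -4.669, so pH = 4.67.

pH = 4.67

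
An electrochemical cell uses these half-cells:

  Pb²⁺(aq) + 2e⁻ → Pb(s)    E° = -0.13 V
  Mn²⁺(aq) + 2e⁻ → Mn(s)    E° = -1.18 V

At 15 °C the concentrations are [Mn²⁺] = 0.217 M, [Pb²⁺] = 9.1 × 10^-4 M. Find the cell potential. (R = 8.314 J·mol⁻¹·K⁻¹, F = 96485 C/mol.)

0.982 V

The Pb²⁺/Pb couple has the higher reduction potential and acts as the cathode, so E°_cell = -0.13 − (-1.18) = 1.05 V.
Balancing electrons gives n = 2; the reaction quotient is Q = [Mn²⁺]/[Pb²⁺] = 238.
E = E° − (RT/nF) ln Q = 1.05 − (8.314×288)/(2×96485) × (5.474) = 1.050 − 0.068 = 0.982 V.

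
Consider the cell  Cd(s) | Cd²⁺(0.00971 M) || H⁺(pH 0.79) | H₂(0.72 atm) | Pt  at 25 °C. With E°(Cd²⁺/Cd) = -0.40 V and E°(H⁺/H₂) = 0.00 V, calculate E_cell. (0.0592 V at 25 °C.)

The hydrogen couple is the cathode, so E°_cell = 0.40 V; n = 2.
[H⁺] = 10^(−0.79) = 0.16 M, and Q = [Cd²⁺]·P(H₂) / [H⁺]^2 = 0.266.
E = E° − (0.0592/2) log Q = 0.40 − (0.0592/2)(-0.575) = 0.417 V.

0.42 V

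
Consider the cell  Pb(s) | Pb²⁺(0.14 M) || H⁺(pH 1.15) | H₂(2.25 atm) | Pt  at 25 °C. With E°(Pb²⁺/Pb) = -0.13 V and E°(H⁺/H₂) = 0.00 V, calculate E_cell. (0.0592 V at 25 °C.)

0.077 V

The hydrogen couple is the cathode, so E°_cell = 0.13 V; n = 2.
[H⁺] = 10^(−1.15) = 0.071 M, and Q = [Pb²⁺]·P(H₂) / [H⁺]^2 = 62.9.
E = E° − (0.0592/2) log Q = 0.13 − (0.0592/2)(1.798) = 0.077 V.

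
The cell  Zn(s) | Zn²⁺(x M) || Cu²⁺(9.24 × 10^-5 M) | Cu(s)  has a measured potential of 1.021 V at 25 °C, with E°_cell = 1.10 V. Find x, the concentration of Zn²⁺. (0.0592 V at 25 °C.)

From the Nernst equation, log Q = n(E° − E)/0.0592 = 2(1.10 − 1.021)/0.0592 = 2.669, so Q = 467.
With Q = [Zn²⁺]/[Cu²⁺] and the known concentrations, [Zn²⁺] in the numerator gives [Zn²⁺] = 0.043 M.

0.043 M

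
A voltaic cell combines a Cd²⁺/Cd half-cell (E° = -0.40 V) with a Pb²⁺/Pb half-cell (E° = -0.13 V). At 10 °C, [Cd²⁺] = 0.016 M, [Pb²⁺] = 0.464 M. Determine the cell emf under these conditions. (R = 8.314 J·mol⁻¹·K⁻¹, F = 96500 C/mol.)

0.311 V

The Pb²⁺/Pb couple has the higher reduction potential and acts as the cathode, so E°_cell = -0.13 − (-0.40) = 0.27 V.
Balancing electrons gives n = 2; the reaction quotient is Q = [Cd²⁺]/[Pb²⁺] = 0.0345.
E = E° − (RT/nF) ln Q = 0.27 − (8.314×283)/(2×96500) × (-3.367) = 0.270 + 0.041 = 0.311 V.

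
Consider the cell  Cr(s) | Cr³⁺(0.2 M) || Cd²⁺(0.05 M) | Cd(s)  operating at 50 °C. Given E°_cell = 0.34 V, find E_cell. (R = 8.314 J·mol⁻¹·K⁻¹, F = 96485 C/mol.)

Balancing electrons gives n = 6; the reaction quotient is Q = [Cr³⁺]^2/[Cd²⁺]^3 = 320.
E = E° − (RT/nF) ln Q = 0.34 − (8.314×323)/(6×96485) × (5.768) = 0.340 − 0.027 = 0.313 V.

0.313 V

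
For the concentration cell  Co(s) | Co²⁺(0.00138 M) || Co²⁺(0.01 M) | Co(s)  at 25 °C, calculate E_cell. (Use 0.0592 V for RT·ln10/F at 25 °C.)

Both half-cells are Co²⁺/Co, so E°_cell = 0. The concentrated side is the cathode; the cell reaction moves Co²⁺ from high to low concentration with n = 2.
Q = [Co²⁺]_dilute/[Co²⁺]_conc = 0.00138/0.01 = 0.138.
E = 0 − (0.0592/2) log Q = −(0.0592/2)(-0.860) = 0.0255 V.

0.025 V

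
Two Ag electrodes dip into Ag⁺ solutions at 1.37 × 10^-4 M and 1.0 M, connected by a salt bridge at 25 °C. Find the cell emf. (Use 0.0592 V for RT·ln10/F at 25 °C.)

Both half-cells are Ag⁺/Ag, so E°_cell = 0. The concentrated side is the cathode; the cell reaction moves Ag⁺ from high to low concentration with n = 1.
Q = [Ag⁺]_dilute/[Ag⁺]_conc = 1.37 × 10^-4/1.0 = 1.37 × 10^-4.
E = 0 − (0.0592/1) log Q = −(0.0592/1)(-3.863) = 0.2287 V.

0.23 V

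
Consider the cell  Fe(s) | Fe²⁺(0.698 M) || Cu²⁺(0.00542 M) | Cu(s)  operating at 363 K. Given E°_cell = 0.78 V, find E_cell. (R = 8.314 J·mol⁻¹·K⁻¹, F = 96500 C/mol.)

Balancing electrons gives n = 2; the reaction quotient is Q = [Fe²⁺]/[Cu²⁺] = 129.
E = E° − (RT/nF) ln Q = 0.78 − (8.314×363)/(2×96500) × (4.858) = 0.780 − 0.076 = 0.704 V.

0.704 V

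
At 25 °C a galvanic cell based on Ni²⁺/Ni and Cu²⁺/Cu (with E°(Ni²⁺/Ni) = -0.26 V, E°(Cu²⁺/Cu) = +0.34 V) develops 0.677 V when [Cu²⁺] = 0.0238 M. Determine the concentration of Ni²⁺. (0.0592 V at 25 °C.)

6 × 10^-5 M

From the Nernst equation, log Q = n(E° − E)/0.0592 = 2(0.60 − 0.677)/0.0592 = -2.601, so Q = 0.00250.
With Q = [Ni²⁺]/[Cu²⁺] and the known concentrations, [Ni²⁺] in the numerator gives [Ni²⁺] = 6 × 10^-5 M.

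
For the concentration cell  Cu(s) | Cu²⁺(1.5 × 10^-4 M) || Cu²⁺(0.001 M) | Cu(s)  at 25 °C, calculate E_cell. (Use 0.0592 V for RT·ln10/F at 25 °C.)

Both half-cells are Cu²⁺/Cu, so E°_cell = 0. The concentrated side is the cathode; the cell reaction moves Cu²⁺ from high to low concentration with n = 2.
Q = [Cu²⁺]_dilute/[Cu²⁺]_conc = 1.5 × 10^-4/0.001 = 0.150.
E = 0 − (0.0592/2) log Q = −(0.0592/2)(-0.824) = 0.0244 V.

0.024 V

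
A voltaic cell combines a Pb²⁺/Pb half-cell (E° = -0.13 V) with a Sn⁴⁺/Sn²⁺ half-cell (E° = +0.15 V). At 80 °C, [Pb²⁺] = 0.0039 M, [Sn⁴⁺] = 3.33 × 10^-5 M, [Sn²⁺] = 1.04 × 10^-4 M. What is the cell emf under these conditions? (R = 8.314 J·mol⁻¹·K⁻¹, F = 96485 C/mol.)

0.347 V

The Sn⁴⁺/Sn²⁺ couple has the higher reduction potential and acts as the cathode, so E°_cell = +0.15 − (-0.13) = 0.28 V.
Balancing electrons gives n = 2; the reaction quotient is Q = [Pb²⁺]·[Sn²⁺]/[Sn⁴⁺] = 0.0122.
E = E° − (RT/nF) ln Q = 0.28 − (8.314×353)/(2×96485) × (-4.408) = 0.280 + 0.067 = 0.347 V.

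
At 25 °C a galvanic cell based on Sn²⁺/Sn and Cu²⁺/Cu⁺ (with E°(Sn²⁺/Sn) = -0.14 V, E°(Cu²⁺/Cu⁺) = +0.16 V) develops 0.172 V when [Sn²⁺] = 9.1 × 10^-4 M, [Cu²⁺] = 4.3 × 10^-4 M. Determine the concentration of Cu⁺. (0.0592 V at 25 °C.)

From the Nernst equation, log Q = n(E° − E)/0.0592 = 2(0.30 − 0.172)/0.0592 = 4.324, so Q = 2.11 × 10^4.
With Q = [Sn²⁺]·[Cu⁺]^2/[Cu²⁺]^2 and the known concentrations, [Cu⁺]^2 in the numerator gives [Cu⁺] = 2.1 M.

2.1 M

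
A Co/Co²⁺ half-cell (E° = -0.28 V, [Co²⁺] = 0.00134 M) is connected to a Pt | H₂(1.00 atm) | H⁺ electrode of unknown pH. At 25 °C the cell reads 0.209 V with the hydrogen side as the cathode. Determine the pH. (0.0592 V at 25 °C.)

pH = 2.64

E°_cell = 0.28 V and n = 2.
log Q = n(E° − E)/0.0592 = 2×(0.28 − 0.209)/0.0592 = 2.399.
With Q = [Co²⁺]·P(H₂) / [H⁺]^2, solving for [H⁺] gives log[H⁺] = -2.636, so pH = 2.64.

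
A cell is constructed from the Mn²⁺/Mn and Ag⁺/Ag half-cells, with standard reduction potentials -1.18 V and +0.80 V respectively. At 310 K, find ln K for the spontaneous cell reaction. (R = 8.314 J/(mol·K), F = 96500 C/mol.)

E°_cell = +0.80 − (-1.18) = 1.98 V, with n = 2 electrons transferred.
At equilibrium E = 0, so the Nernst equation gives ln K = nFE°/RT = (2)(96500)(1.98)/((8.314)(310)) = 148.27.

ln K = 148.3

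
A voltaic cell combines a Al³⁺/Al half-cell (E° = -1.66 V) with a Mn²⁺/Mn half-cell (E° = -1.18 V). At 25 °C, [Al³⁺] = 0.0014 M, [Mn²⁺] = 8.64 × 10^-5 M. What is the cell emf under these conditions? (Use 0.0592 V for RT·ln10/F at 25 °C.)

0.416 V

The Mn²⁺/Mn couple has the higher reduction potential and acts as the cathode, so E°_cell = -1.18 − (-1.66) = 0.48 V.
Balancing electrons gives n = 6; the reaction quotient is Q = [Al³⁺]^2/[Mn²⁺]^3 = 3.04 × 10^6.
At 25 °C, E = E° − (0.0592/n) log Q = 0.48 − (0.0592/6)(6.483) = 0.480 − 0.064 = 0.416 V.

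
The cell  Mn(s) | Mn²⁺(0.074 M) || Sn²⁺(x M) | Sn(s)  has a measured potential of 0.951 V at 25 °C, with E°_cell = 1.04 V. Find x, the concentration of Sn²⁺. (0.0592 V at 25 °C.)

From the Nernst equation, log Q = n(E° − E)/0.0592 = 2(1.04 − 0.951)/0.0592 = 3.007, so Q = 1020.
With Q = [Mn²⁺]/[Sn²⁺] and the known concentrations, [Sn²⁺] in the denominator gives [Sn²⁺] = 7.3 × 10^-5 M.

7.3 × 10^-5 M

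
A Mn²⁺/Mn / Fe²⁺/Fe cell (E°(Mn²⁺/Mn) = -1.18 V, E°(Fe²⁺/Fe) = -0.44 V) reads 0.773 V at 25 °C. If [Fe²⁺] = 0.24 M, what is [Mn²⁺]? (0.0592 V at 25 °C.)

0.018 M

From the Nernst equation, log Q = n(E° − E)/0.0592 = 2(0.74 − 0.773)/0.0592 = -1.115, so Q = 0.0768.
With Q = [Mn²⁺]/[Fe²⁺] and the known concentrations, [Mn²⁺] in the numerator gives [Mn²⁺] = 0.018 M.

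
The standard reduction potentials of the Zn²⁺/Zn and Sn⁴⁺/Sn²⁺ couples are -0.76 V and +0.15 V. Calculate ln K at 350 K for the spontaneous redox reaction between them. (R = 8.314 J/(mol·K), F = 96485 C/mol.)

E°_cell = +0.15 − (-0.76) = 0.91 V, with n = 2 electrons transferred.
At equilibrium E = 0, so the Nernst equation gives ln K = nFE°/RT = (2)(96485)(0.91)/((8.314)(350)) = 60.35.

ln K = 60.3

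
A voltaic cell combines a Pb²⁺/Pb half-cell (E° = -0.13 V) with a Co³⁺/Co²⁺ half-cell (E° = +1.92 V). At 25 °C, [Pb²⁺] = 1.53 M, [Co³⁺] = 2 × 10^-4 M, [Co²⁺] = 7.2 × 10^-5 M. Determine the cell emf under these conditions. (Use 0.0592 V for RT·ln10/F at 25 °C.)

The Co³⁺/Co²⁺ couple has the higher reduction potential and acts as the cathode, so E°_cell = +1.92 − (-0.13) = 2.05 V.
Balancing electrons gives n = 2; the reaction quotient is Q = [Pb²⁺]·[Co²⁺]^2/[Co³⁺]^2 = 0.198.
At 25 °C, E = E° − (0.0592/n) log Q = 2.05 − (0.0592/2)(-0.703) = 2.050 + 0.021 = 2.071 V.

2.07 V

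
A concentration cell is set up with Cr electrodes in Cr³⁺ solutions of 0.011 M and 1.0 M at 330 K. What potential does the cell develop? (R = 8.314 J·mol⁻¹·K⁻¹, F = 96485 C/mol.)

0.043 V

Both half-cells are Cr³⁺/Cr, so E°_cell = 0. The concentrated side is the cathode; the cell reaction moves Cr³⁺ from high to low concentration with n = 3.
Q = [Cr³⁺]_dilute/[Cr³⁺]_conc = 0.011/1.0 = 0.0110.
E = 0 − (RT/nF) ln Q = −((8.314×330)/(3×96485))(-4.510) = 0.0427 V.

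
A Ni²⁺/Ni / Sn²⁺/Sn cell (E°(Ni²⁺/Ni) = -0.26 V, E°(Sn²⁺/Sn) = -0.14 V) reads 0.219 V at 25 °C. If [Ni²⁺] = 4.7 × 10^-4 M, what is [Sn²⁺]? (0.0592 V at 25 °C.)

From the Nernst equation, log Q = n(E° − E)/0.0592 = 2(0.12 − 0.219)/0.0592 = -3.345, so Q = 4.52 × 10^-4.
With Q = [Ni²⁺]/[Sn²⁺] and the known concentrations, [Sn²⁺] in the denominator gives [Sn²⁺] = 1.0 M.

1.0 M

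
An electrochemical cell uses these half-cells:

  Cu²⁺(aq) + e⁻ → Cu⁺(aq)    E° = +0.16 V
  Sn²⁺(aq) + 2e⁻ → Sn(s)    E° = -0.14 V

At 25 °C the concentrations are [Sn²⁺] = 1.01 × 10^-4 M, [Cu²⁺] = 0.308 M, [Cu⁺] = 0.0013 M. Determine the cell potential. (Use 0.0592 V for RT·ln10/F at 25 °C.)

0.559 V

The Cu²⁺/Cu⁺ couple has the higher reduction potential and acts as the cathode, so E°_cell = +0.16 − (-0.14) = 0.30 V.
Balancing electrons gives n = 2; the reaction quotient is Q = [Sn²⁺]·[Cu⁺]^2/[Cu²⁺]^2 = 1.8 × 10^-9.
At 25 °C, E = E° − (0.0592/n) log Q = 0.30 − (0.0592/2)(-8.745) = 0.300 + 0.259 = 0.559 V.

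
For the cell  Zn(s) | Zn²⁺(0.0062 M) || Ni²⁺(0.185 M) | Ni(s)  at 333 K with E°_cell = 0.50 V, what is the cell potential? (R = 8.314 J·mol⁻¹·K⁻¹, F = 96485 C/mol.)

0.549 V

Balancing electrons gives n = 2; the reaction quotient is Q = [Zn²⁺]/[Ni²⁺] = 0.0335.
E = E° − (RT/nF) ln Q = 0.50 − (8.314×333)/(2×96485) × (-3.396) = 0.500 + 0.049 = 0.549 V.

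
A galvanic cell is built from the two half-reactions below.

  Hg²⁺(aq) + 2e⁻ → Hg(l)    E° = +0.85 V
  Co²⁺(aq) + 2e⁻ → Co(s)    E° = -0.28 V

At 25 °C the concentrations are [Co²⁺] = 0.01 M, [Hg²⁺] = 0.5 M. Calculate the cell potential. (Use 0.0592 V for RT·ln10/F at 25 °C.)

The Hg²⁺/Hg couple has the higher reduction potential and acts as the cathode, so E°_cell = +0.85 − (-0.28) = 1.13 V.
Balancing electrons gives n = 2; the reaction quotient is Q = [Co²⁺]/[Hg²⁺] = 0.0200.
At 25 °C, E = E° − (0.0592/n) log Q = 1.13 − (0.0592/2)(-1.699) = 1.130 + 0.050 = 1.180 V.

1.18 V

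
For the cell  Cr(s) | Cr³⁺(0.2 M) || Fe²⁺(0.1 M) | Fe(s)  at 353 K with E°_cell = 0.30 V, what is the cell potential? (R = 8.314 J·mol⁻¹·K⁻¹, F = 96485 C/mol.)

Balancing electrons gives n = 6; the reaction quotient is Q = [Cr³⁺]^2/[Fe²⁺]^3 = 40.0.
E = E° − (RT/nF) ln Q = 0.30 − (8.314×353)/(6×96485) × (3.689) = 0.300 − 0.019 = 0.281 V.

0.281 V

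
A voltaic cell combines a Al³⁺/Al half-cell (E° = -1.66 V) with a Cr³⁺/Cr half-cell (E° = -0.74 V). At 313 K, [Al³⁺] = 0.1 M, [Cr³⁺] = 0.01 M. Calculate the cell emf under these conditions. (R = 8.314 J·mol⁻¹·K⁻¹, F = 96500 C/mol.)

The Cr³⁺/Cr couple has the higher reduction potential and acts as the cathode, so E°_cell = -0.74 − (-1.66) = 0.92 V.
Balancing electrons gives n = 3; the reaction quotient is Q = [Al³⁺]/[Cr³⁺] = 10.0.
E = E° − (RT/nF) ln Q = 0.92 − (8.314×313)/(3×96500) × (2.303) = 0.920 − 0.021 = 0.899 V.

0.899 V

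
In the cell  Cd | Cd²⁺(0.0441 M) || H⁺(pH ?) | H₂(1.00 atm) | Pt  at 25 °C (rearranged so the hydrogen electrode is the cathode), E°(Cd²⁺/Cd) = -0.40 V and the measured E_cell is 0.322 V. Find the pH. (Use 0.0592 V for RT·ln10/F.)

pH = 2.00

E°_cell = 0.40 V and n = 2.
log Q = n(E° − E)/0.0592 = 2×(0.40 − 0.322)/0.0592 = 2.635.
With Q = [Cd²⁺]·P(H₂) / [H⁺]^2, solving for [H⁺] gives log[H⁺] = -1.995, so pH = 2.00.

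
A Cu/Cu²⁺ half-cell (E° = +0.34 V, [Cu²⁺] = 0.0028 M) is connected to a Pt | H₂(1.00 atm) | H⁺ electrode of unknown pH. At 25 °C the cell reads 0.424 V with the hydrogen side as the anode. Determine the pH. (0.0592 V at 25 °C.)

pH = 2.70

E°_cell = 0.34 V and n = 2.
log Q = n(E° − E)/0.0592 = 2×(0.34 − 0.424)/0.0592 = -2.838.
With Q = [H⁺]^2 / ([Cu²⁺]·P(H₂)), solving for [H⁺] gives log[H⁺] = -2.695, so pH = 2.70.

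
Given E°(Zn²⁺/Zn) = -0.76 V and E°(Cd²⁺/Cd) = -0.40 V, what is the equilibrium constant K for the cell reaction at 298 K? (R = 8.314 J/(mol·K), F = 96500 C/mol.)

1.5 × 10^12

E°_cell = -0.40 − (-0.76) = 0.36 V, with n = 2 electrons transferred.
At equilibrium E = 0, so the Nernst equation gives ln K = nFE°/RT = (2)(96500)(0.36)/((8.314)(298)) = 28.04.
K = e^28.04 = 1.5 × 10^12.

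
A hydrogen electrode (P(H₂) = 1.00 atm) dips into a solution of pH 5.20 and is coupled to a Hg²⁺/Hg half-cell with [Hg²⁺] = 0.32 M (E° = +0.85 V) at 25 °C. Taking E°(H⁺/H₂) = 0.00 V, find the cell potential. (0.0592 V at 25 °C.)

1.14 V

The Hg²⁺/Hg couple is the cathode, so E°_cell = 0.85 V; n = 2.
[H⁺] = 10^(−5.20) = 6.3 × 10^-6 M, and Q = [H⁺]^2 / ([Hg²⁺]·P(H₂)) = 1.24 × 10^-10.
E = E° − (0.0592/2) log Q = 0.85 − (0.0592/2)(-9.905) = 1.143 V.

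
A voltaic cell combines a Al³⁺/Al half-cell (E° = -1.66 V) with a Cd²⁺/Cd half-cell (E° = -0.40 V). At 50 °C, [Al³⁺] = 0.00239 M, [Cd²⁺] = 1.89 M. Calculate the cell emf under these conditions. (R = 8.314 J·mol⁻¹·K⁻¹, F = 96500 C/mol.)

The Cd²⁺/Cd couple has the higher reduction potential and acts as the cathode, so E°_cell = -0.40 − (-1.66) = 1.26 V.
Balancing electrons gives n = 6; the reaction quotient is Q = [Al³⁺]^2/[Cd²⁺]^3 = 8.46 × 10^-7.
E = E° − (RT/nF) ln Q = 1.26 − (8.314×323)/(6×96500) × (-13.983) = 1.260 + 0.065 = 1.325 V.

1.32 V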